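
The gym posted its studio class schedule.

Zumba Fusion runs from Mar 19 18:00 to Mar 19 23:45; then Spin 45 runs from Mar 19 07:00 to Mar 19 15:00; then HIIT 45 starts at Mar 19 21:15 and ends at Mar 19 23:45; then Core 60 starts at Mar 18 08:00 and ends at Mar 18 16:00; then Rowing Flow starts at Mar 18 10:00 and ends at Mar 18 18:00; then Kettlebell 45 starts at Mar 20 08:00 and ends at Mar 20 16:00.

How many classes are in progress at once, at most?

2

Walk through starts and ends in time order (an end at T is processed before a start at T):
Mar 18 08:00 start Core 60 → 1
Mar 18 10:00 start Rowing Flow → 2
Mar 18 16:00 end Core 60 → 1
Mar 18 18:00 end Rowing Flow → 0
Mar 19 07:00 start Spin 45 → 1
Mar 19 15:00 end Spin 45 → 0
Mar 19 18:00 start Zumba Fusion → 1
Mar 19 21:15 start HIIT 45 → 2
Mar 19 23:45 end HIIT 45 → 1
Mar 19 23:45 end Zumba Fusion → 0
Mar 20 08:00 start Kettlebell 45 → 1
Mar 20 16:00 end Kettlebell 45 → 0
Peak is 2, at Mar 18 10:00 (Core 60, Rowing Flow).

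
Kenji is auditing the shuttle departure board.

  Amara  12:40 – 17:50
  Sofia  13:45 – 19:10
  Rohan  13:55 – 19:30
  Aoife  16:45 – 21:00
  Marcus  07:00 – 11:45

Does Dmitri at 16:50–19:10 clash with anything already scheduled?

Yes — it overlaps Amara, Aoife, Rohan, Sofia

Marcus: ends 11:45 at or before Dmitri starts 16:50 → clear.
Amara: starts 12:40 before Dmitri ends 19:10, and ends 17:50 after Dmitri starts 16:50 → overlap.
Sofia: starts 13:45 before Dmitri ends 19:10, and ends 19:10 after Dmitri starts 16:50 → overlap.
Rohan: starts 13:55 before Dmitri ends 19:10, and ends 19:30 after Dmitri starts 16:50 → overlap.
Aoife: starts 16:45 before Dmitri ends 19:10, and ends 21:00 after Dmitri starts 16:50 → overlap.
Dmitri overlaps Rohan, Sofia, Aoife, Amara.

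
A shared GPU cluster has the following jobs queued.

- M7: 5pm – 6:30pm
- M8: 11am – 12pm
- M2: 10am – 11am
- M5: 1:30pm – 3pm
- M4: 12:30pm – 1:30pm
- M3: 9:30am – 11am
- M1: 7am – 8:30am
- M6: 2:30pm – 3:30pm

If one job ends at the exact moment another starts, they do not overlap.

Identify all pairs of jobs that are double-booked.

M2 & M3, M5 & M6

Check each pair: they overlap iff neither finishes before the other starts.
Sorted by start: M1, M3, M2, M8, M4, M5, M6, M7.
M3 starts after M1 ends — done with M1.
M2 starts before M3 ends → M3 and M2 overlap.
M8 starts exactly when M3 ends (back-to-back, no overlap) — done with M3.
M8 starts exactly when M2 ends (back-to-back, no overlap) — done with M2.
M4 starts after M8 ends — done with M8.
M5 starts exactly when M4 ends (back-to-back, no overlap) — done with M4.
M6 starts before M5 ends → M5 and M6 overlap.
M7 starts after M5 ends.
M7 starts after M6 ends.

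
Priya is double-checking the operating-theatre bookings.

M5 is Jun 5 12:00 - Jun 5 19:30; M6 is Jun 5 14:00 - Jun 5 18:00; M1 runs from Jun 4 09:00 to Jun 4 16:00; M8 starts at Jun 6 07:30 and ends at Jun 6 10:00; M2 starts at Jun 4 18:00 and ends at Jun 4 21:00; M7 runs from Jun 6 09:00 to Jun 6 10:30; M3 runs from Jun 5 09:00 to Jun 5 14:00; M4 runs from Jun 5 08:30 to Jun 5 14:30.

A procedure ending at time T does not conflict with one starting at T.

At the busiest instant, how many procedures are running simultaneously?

Sort all start/end points and keep a running count:
Jun 4 09:00 start M1 → 1
Jun 4 16:00 end M1 → 0
Jun 4 18:00 start M2 → 1
Jun 4 21:00 end M2 → 0
Jun 5 08:30 start M4 → 1
Jun 5 09:00 start M3 → 2
Jun 5 12:00 start M5 → 3
Jun 5 14:00 end M3 → 2
Jun 5 14:00 start M6 → 3
Jun 5 14:30 end M4 → 2
Jun 5 18:00 end M6 → 1
Jun 5 19:30 end M5 → 0
Jun 6 07:30 start M8 → 1
Jun 6 09:00 start M7 → 2
Jun 6 10:00 end M8 → 1
Jun 6 10:30 end M7 → 0
Peak is 3, at Jun 5 12:00 (M3, M4, M5).

3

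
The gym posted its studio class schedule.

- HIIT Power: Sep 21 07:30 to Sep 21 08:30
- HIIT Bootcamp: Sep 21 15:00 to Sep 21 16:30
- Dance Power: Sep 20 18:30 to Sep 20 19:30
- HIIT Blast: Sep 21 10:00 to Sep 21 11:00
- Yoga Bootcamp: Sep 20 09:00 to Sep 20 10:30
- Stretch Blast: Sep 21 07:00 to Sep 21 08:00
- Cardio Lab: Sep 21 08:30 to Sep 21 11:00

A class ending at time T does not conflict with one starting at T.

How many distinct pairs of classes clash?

2

Sorted by start: Yoga Bootcamp, Dance Power, Stretch Blast, HIIT Power, Cardio Lab, HIIT Blast, HIIT Bootcamp.
Dance Power starts after Yoga Bootcamp ends; Yoga Bootcamp is clear from here.
Stretch Blast starts after Dance Power ends; Dance Power is clear from here.
HIIT Power starts before Stretch Blast ends → Stretch Blast and HIIT Power overlap.
Cardio Lab starts after Stretch Blast ends; Stretch Blast is clear from here.
Cardio Lab starts exactly when HIIT Power ends (back-to-back, no overlap); HIIT Power is clear from here.
HIIT Blast starts before Cardio Lab ends → Cardio Lab and HIIT Blast overlap.
HIIT Bootcamp starts after Cardio Lab ends.
HIIT Bootcamp starts after HIIT Blast ends.
Overlapping pairs: Cardio Lab & HIIT Blast, HIIT Power & Stretch Blast — 2 in total.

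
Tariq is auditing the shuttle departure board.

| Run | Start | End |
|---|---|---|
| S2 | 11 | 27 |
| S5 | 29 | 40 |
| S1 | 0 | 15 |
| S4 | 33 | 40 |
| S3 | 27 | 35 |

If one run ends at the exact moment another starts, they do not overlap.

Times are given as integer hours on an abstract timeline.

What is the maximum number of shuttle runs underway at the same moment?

Sort all start/end points and keep a running count:
0 start S1 → 1
11 start S2 → 2
15 end S1 → 1
27 end S2 → 0
27 start S3 → 1
29 start S5 → 2
33 start S4 → 3
35 end S3 → 2
40 end S4 → 1
40 end S5 → 0
Peak is 3, at 33 (S3, S4, S5).

3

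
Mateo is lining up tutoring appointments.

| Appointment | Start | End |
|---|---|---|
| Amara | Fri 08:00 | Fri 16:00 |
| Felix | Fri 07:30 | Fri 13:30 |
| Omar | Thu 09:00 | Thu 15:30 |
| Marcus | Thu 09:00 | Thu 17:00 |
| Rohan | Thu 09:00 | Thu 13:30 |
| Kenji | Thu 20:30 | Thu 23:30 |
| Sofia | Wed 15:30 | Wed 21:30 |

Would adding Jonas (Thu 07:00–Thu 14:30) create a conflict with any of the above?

Yes — it overlaps Marcus, Omar, Rohan

Sofia: ends Wed 21:30 at or before Jonas starts Thu 07:00 → clear.
Omar: starts Thu 09:00 before Jonas ends Thu 14:30, and ends Thu 15:30 after Jonas starts Thu 07:00 → overlap.
Marcus: starts Thu 09:00 before Jonas ends Thu 14:30, and ends Thu 17:00 after Jonas starts Thu 07:00 → overlap.
Rohan: starts Thu 09:00 before Jonas ends Thu 14:30, and ends Thu 13:30 after Jonas starts Thu 07:00 → overlap.
Kenji: starts Thu 20:30 at or after Jonas ends Thu 14:30 → clear.
Felix: starts Fri 07:30 at or after Jonas ends Thu 14:30 → clear.
Amara: starts Fri 08:00 at or after Jonas ends Thu 14:30 → clear.
Jonas overlaps Omar, Marcus, Rohan.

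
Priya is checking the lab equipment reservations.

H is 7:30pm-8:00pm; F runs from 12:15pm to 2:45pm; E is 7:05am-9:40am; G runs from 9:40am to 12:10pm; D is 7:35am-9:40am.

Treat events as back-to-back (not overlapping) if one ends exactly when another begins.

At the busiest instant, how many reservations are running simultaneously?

2

Sort all start/end points and keep a running count:
7:05am start E → 1
7:35am start D → 2
9:40am end D → 1
9:40am end E → 0
9:40am start G → 1
12:10pm end G → 0
12:15pm start F → 1
2:45pm end F → 0
7:30pm start H → 1
8:00pm end H → 0
Peak is 2, at 7:35am (D, E).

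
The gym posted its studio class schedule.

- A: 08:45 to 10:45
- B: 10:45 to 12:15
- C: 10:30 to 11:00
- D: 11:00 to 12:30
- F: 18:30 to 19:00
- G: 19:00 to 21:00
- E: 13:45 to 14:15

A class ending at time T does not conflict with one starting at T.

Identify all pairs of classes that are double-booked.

A & C, B & C, B & D

Sorted by start: A, C, B, D, E, F, G.
C starts before A ends → A and C overlap.
B starts exactly when A ends (back-to-back, no overlap), so A has no further overlaps.
B starts before C ends → C and B overlap.
D starts exactly when C ends (back-to-back, no overlap), so C has no further overlaps.
D starts before B ends → B and D overlap.
E starts after B ends, so B has no further overlaps.
E starts after D ends, so D has no further overlaps.
F starts after E ends, so E has no further overlaps.
G starts exactly when F ends (back-to-back, no overlap).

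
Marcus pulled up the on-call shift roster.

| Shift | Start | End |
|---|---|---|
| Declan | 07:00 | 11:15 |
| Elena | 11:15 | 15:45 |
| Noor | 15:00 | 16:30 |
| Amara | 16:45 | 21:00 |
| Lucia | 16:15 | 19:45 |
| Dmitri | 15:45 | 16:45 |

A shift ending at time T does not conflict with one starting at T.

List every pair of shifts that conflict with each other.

Sorted by start: Declan, Elena, Noor, Dmitri, Lucia, Amara.
Elena starts exactly when Declan ends (back-to-back, no overlap); Declan is clear from here.
Noor starts before Elena ends → Elena and Noor overlap.
Dmitri starts exactly when Elena ends (back-to-back, no overlap); Elena is clear from here.
Dmitri starts before Noor ends → Noor and Dmitri overlap.
Lucia starts before Noor ends → Noor and Lucia overlap.
Amara starts after Noor ends.
Lucia starts before Dmitri ends → Dmitri and Lucia overlap.
Amara starts exactly when Dmitri ends (back-to-back, no overlap).
Amara starts before Lucia ends → Lucia and Amara overlap.

Amara & Lucia, Dmitri & Lucia, Dmitri & Noor, Elena & Noor, Lucia & Noor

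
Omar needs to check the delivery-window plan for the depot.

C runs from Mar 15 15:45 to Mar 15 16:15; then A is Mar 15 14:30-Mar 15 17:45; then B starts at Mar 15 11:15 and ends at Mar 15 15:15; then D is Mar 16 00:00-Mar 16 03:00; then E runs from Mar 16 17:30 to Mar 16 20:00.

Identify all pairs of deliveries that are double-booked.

A & B, A & C

Two intervals overlap when each starts before the other ends.
Sorted by start: B, A, C, D, E.
A starts before B ends → B and A overlap.
C starts after B ends; B is clear from here.
C starts before A ends → A and C overlap.
D starts after A ends; A is clear from here.
D starts after C ends; C is clear from here.
E starts after D ends.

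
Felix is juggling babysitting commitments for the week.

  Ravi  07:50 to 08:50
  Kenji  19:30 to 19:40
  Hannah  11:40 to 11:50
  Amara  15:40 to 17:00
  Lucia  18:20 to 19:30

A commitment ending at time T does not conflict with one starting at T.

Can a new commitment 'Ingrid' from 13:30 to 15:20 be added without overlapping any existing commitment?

Yes — the slot is free

Ravi: ends 08:50 at or before Ingrid starts 13:30 → clear.
Hannah: ends 11:50 at or before Ingrid starts 13:30 → clear.
Amara: starts 15:40 at or after Ingrid ends 15:20 → clear.
Lucia: starts 18:20 at or after Ingrid ends 15:20 → clear.
Kenji: starts 19:30 at or after Ingrid ends 15:20 → clear.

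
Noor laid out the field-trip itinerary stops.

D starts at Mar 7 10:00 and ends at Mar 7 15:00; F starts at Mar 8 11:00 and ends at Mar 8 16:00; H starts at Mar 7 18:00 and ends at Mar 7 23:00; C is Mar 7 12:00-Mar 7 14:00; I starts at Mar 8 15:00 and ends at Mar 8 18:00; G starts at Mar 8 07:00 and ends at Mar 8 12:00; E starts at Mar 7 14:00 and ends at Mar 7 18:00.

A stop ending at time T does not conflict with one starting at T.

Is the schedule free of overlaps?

No

Sorted by start: D, C, E, H, G, F, I.
C starts before D ends → D and C overlap.
That's a conflict, so the schedule is not conflict-free.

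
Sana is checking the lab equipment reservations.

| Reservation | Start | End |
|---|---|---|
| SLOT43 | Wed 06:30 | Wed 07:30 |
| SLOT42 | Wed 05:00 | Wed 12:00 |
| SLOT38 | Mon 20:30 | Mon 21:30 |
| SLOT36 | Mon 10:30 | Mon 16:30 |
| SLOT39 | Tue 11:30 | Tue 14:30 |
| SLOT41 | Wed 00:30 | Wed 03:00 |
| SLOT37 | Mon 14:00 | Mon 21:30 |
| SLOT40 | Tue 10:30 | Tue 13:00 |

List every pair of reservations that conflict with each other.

SLOT36 & SLOT37, SLOT37 & SLOT38, SLOT39 & SLOT40, SLOT42 & SLOT43

Check each pair: they overlap iff neither finishes before the other starts.
Sorted by start: SLOT36, SLOT37, SLOT38, SLOT40, SLOT39, SLOT41, SLOT42, SLOT43.
SLOT37 starts before SLOT36 ends → SLOT36 and SLOT37 overlap.
SLOT38 starts after SLOT36 ends; SLOT36 is clear from here.
SLOT38 starts before SLOT37 ends → SLOT37 and SLOT38 overlap.
SLOT40 starts after SLOT37 ends; SLOT37 is clear from here.
SLOT40 starts after SLOT38 ends; SLOT38 is clear from here.
SLOT39 starts before SLOT40 ends → SLOT40 and SLOT39 overlap.
SLOT41 starts after SLOT40 ends; SLOT40 is clear from here.
SLOT41 starts after SLOT39 ends; SLOT39 is clear from here.
SLOT42 starts after SLOT41 ends; SLOT41 is clear from here.
SLOT43 starts before SLOT42 ends → SLOT42 and SLOT43 overlap.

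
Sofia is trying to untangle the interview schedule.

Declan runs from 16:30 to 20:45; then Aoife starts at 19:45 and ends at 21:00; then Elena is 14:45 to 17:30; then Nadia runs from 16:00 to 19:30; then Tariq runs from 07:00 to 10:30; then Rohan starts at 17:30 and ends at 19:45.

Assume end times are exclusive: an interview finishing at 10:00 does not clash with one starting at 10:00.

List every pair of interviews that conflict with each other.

Sorted by start: Tariq, Elena, Nadia, Declan, Rohan, Aoife.
Elena starts after Tariq ends — done with Tariq.
Nadia starts before Elena ends → Elena and Nadia overlap.
Declan starts before Elena ends → Elena and Declan overlap.
Rohan starts exactly when Elena ends (back-to-back, no overlap) — done with Elena.
Declan starts before Nadia ends → Nadia and Declan overlap.
Rohan starts before Nadia ends → Nadia and Rohan overlap.
Aoife starts after Nadia ends.
Rohan starts before Declan ends → Declan and Rohan overlap.
Aoife starts before Declan ends → Declan and Aoife overlap.
Aoife starts exactly when Rohan ends (back-to-back, no overlap).

Aoife & Declan, Declan & Elena, Declan & Nadia, Declan & Rohan, Elena & Nadia, Nadia & Rohan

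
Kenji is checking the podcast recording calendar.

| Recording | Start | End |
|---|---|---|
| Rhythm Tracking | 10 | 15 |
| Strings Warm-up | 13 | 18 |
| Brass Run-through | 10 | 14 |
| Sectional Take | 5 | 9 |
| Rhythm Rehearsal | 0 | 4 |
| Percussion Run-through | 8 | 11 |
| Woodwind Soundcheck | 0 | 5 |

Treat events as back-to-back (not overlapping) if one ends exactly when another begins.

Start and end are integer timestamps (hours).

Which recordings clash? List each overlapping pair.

Brass Run-through & Percussion Run-through, Brass Run-through & Rhythm Tracking, Brass Run-through & Strings Warm-up, Percussion Run-through & Rhythm Tracking, Percussion Run-through & Sectional Take, Rhythm Rehearsal & Woodwind Soundcheck, Rhythm Tracking & Strings Warm-up

Sorted by start: Woodwind Soundcheck, Rhythm Rehearsal, Sectional Take, Percussion Run-through, Rhythm Tracking, Brass Run-through, Strings Warm-up.
Rhythm Rehearsal starts before Woodwind Soundcheck ends → Woodwind Soundcheck and Rhythm Rehearsal overlap.
Sectional Take starts exactly when Woodwind Soundcheck ends (back-to-back, no overlap) — done with Woodwind Soundcheck.
Sectional Take starts after Rhythm Rehearsal ends — done with Rhythm Rehearsal.
Percussion Run-through starts before Sectional Take ends → Sectional Take and Percussion Run-through overlap.
Rhythm Tracking starts after Sectional Take ends — done with Sectional Take.
Rhythm Tracking starts before Percussion Run-through ends → Percussion Run-through and Rhythm Tracking overlap.
Brass Run-through starts before Percussion Run-through ends → Percussion Run-through and Brass Run-through overlap.
Strings Warm-up starts after Percussion Run-through ends.
Brass Run-through starts before Rhythm Tracking ends → Rhythm Tracking and Brass Run-through overlap.
Strings Warm-up starts before Rhythm Tracking ends → Rhythm Tracking and Strings Warm-up overlap.
Strings Warm-up starts before Brass Run-through ends → Brass Run-through and Strings Warm-up overlap.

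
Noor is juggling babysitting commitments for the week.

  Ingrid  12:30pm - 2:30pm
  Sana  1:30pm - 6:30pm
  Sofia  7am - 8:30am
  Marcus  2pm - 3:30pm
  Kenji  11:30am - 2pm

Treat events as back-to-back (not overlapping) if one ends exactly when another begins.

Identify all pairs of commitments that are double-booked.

Ingrid & Kenji, Ingrid & Marcus, Ingrid & Sana, Kenji & Sana, Marcus & Sana

Two intervals overlap when each starts before the other ends.
Sorted by start: Sofia, Kenji, Ingrid, Sana, Marcus.
Kenji starts after Sofia ends, so Sofia has no further overlaps.
Ingrid starts before Kenji ends → Kenji and Ingrid overlap.
Sana starts before Kenji ends → Kenji and Sana overlap.
Marcus starts exactly when Kenji ends (back-to-back, no overlap).
Sana starts before Ingrid ends → Ingrid and Sana overlap.
Marcus starts before Ingrid ends → Ingrid and Marcus overlap.
Marcus starts before Sana ends → Sana and Marcus overlap.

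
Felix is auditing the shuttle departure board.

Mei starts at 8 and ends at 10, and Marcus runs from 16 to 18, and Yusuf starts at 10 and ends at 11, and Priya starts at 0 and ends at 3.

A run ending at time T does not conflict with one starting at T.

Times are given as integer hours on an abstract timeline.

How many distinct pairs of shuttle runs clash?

Two intervals overlap when each starts before the other ends.
Sorted by start: Priya, Mei, Yusuf, Marcus.
Mei starts after Priya ends, so Priya has no further overlaps.
Yusuf starts exactly when Mei ends (back-to-back, no overlap), so Mei has no further overlaps.
Marcus starts after Yusuf ends.
No pair overlaps.

0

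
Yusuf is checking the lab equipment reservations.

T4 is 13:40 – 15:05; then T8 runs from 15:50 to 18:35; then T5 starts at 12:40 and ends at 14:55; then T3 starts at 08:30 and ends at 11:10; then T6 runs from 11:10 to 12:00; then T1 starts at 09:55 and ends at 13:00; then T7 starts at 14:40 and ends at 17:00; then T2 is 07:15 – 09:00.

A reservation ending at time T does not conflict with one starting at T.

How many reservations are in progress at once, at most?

3

Sort all start/end points and keep a running count:
07:15 start T2 → 1
08:30 start T3 → 2
09:00 end T2 → 1
09:55 start T1 → 2
11:10 end T3 → 1
11:10 start T6 → 2
12:00 end T6 → 1
12:40 start T5 → 2
13:00 end T1 → 1
13:40 start T4 → 2
14:40 start T7 → 3
14:55 end T5 → 2
15:05 end T4 → 1
15:50 start T8 → 2
17:00 end T7 → 1
18:35 end T8 → 0
Peak is 3, at 14:40 (T4, T5, T7).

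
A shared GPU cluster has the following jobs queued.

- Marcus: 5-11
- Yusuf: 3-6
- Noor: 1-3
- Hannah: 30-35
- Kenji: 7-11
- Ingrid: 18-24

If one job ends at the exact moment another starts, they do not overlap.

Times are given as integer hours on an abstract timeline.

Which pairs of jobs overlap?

Sorted by start: Noor, Yusuf, Marcus, Kenji, Ingrid, Hannah.
Yusuf starts exactly when Noor ends (back-to-back, no overlap) — done with Noor.
Marcus starts before Yusuf ends → Yusuf and Marcus overlap.
Kenji starts after Yusuf ends — done with Yusuf.
Kenji starts before Marcus ends → Marcus and Kenji overlap.
Ingrid starts after Marcus ends — done with Marcus.
Ingrid starts after Kenji ends — done with Kenji.
Hannah starts after Ingrid ends.

Kenji & Marcus, Marcus & Yusuf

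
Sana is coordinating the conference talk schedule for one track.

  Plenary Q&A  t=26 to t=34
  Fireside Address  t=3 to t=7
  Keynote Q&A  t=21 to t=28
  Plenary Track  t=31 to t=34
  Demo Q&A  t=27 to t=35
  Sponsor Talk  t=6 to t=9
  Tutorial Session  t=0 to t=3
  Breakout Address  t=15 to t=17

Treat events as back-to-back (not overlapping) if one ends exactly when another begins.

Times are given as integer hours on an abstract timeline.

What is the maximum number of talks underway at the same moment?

3

Sort all start/end points and keep a running count:
t=0 start Tutorial Session → 1
t=3 end Tutorial Session → 0
t=3 start Fireside Address → 1
t=6 start Sponsor Talk → 2
t=7 end Fireside Address → 1
t=9 end Sponsor Talk → 0
t=15 start Breakout Address → 1
t=17 end Breakout Address → 0
t=21 start Keynote Q&A → 1
t=26 start Plenary Q&A → 2
t=27 start Demo Q&A → 3
t=28 end Keynote Q&A → 2
t=31 start Plenary Track → 3
t=34 end Plenary Q&A → 2
t=34 end Plenary Track → 1
t=35 end Demo Q&A → 0
Peak is 3, at t=27 (Demo Q&A, Keynote Q&A, Plenary Q&A).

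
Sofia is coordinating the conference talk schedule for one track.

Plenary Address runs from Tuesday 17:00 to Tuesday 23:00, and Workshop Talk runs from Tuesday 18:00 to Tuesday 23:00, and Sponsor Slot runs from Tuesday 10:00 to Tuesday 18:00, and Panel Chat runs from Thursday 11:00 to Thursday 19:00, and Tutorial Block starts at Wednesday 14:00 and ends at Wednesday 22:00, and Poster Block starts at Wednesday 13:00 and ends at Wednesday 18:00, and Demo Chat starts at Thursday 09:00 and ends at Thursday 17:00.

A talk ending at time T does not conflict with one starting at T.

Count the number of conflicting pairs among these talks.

Sorted by start: Sponsor Slot, Plenary Address, Workshop Talk, Poster Block, Tutorial Block, Demo Chat, Panel Chat.
Plenary Address starts before Sponsor Slot ends → Sponsor Slot and Plenary Address overlap.
Workshop Talk starts exactly when Sponsor Slot ends (back-to-back, no overlap) — done with Sponsor Slot.
Workshop Talk starts before Plenary Address ends → Plenary Address and Workshop Talk overlap.
Poster Block starts after Plenary Address ends — done with Plenary Address.
Poster Block starts after Workshop Talk ends — done with Workshop Talk.
Tutorial Block starts before Poster Block ends → Poster Block and Tutorial Block overlap.
Demo Chat starts after Poster Block ends — done with Poster Block.
Demo Chat starts after Tutorial Block ends — done with Tutorial Block.
Panel Chat starts before Demo Chat ends → Demo Chat and Panel Chat overlap.
Overlapping pairs: Demo Chat & Panel Chat, Plenary Address & Sponsor Slot, Plenary Address & Workshop Talk, Poster Block & Tutorial Block — 4 in total.

4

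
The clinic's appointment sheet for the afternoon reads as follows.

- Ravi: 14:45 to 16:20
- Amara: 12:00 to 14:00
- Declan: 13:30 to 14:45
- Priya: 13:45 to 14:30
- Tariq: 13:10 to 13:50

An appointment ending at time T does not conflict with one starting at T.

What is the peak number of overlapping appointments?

4

Sweep the timeline, counting +1 at each start and −1 at each end (ends before starts at a tie):
12:00 start Amara → 1
13:10 start Tariq → 2
13:30 start Declan → 3
13:45 start Priya → 4
13:50 end Tariq → 3
14:00 end Amara → 2
14:30 end Priya → 1
14:45 end Declan → 0
14:45 start Ravi → 1
16:20 end Ravi → 0
Peak is 4, at 13:45 (Amara, Declan, Priya, Tariq).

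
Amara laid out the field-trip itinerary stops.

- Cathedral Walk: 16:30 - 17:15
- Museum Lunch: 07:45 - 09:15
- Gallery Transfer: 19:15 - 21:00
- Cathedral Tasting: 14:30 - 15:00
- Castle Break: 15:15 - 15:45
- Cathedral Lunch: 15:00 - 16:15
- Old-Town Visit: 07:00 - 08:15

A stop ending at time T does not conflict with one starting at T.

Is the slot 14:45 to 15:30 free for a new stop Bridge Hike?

No — it overlaps Castle Break, Cathedral Lunch, Cathedral Tasting

Old-Town Visit: ends 08:15 at or before Bridge Hike starts 14:45 → clear.
Museum Lunch: ends 09:15 at or before Bridge Hike starts 14:45 → clear.
Cathedral Tasting: starts 14:30 before Bridge Hike ends 15:30, and ends 15:00 after Bridge Hike starts 14:45 → overlap.
Cathedral Lunch: starts 15:00 before Bridge Hike ends 15:30, and ends 16:15 after Bridge Hike starts 14:45 → overlap.
Castle Break: starts 15:15 before Bridge Hike ends 15:30, and ends 15:45 after Bridge Hike starts 14:45 → overlap.
Cathedral Walk: starts 16:30 at or after Bridge Hike ends 15:30 → clear.
Gallery Transfer: starts 19:15 at or after Bridge Hike ends 15:30 → clear.
Bridge Hike overlaps Cathedral Lunch, Cathedral Tasting, Castle Break.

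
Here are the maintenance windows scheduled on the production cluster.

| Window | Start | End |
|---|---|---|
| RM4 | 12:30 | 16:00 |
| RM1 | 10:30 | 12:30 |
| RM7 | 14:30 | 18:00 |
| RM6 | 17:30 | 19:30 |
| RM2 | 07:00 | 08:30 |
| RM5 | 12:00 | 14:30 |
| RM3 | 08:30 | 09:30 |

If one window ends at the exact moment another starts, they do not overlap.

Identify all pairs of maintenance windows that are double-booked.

Sorted by start: RM2, RM3, RM1, RM5, RM4, RM7, RM6.
RM3 starts exactly when RM2 ends (back-to-back, no overlap), so nothing later overlaps RM2 either.
RM1 starts after RM3 ends, so nothing later overlaps RM3 either.
RM5 starts before RM1 ends → RM1 and RM5 overlap.
RM4 starts exactly when RM1 ends (back-to-back, no overlap), so nothing later overlaps RM1 either.
RM4 starts before RM5 ends → RM5 and RM4 overlap.
RM7 starts exactly when RM5 ends (back-to-back, no overlap), so nothing later overlaps RM5 either.
RM7 starts before RM4 ends → RM4 and RM7 overlap.
RM6 starts after RM4 ends.
RM6 starts before RM7 ends → RM7 and RM6 overlap.

RM1 & RM5, RM4 & RM5, RM4 & RM7, RM6 & RM7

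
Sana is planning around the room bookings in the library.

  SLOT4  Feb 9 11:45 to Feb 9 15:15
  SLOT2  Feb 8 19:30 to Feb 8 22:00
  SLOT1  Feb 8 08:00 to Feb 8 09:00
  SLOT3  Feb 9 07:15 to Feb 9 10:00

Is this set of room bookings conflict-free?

Yes

Sorted by start: SLOT1, SLOT2, SLOT3, SLOT4.
SLOT2 starts after SLOT1 ends, so SLOT1 has no further overlaps.
SLOT3 starts after SLOT2 ends, so SLOT2 has no further overlaps.
SLOT4 starts after SLOT3 ends.
Every pair is clear; the schedule has no overlaps.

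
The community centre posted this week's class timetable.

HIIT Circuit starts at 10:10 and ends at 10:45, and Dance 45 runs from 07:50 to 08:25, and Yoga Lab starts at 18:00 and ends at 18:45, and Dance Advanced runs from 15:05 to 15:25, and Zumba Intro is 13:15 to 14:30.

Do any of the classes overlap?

Sorted by start: Dance 45, HIIT Circuit, Zumba Intro, Dance Advanced, Yoga Lab.
HIIT Circuit starts after Dance 45 ends, so nothing later overlaps Dance 45 either.
Zumba Intro starts after HIIT Circuit ends, so nothing later overlaps HIIT Circuit either.
Dance Advanced starts after Zumba Intro ends, so nothing later overlaps Zumba Intro either.
Yoga Lab starts after Dance Advanced ends.
Every pair is clear; the schedule has no overlaps.

No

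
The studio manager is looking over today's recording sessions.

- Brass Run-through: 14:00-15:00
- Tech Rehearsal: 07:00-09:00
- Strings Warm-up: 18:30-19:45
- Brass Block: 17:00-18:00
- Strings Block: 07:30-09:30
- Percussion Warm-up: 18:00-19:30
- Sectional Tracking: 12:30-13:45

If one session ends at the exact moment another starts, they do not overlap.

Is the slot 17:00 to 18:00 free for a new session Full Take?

No — it overlaps Brass Block

Tech Rehearsal: ends 09:00 at or before Full Take starts 17:00 → clear.
Strings Block: ends 09:30 at or before Full Take starts 17:00 → clear.
Sectional Tracking: ends 13:45 at or before Full Take starts 17:00 → clear.
Brass Run-through: ends 15:00 at or before Full Take starts 17:00 → clear.
Brass Block: starts 17:00 before Full Take ends 18:00, and ends 18:00 after Full Take starts 17:00 → overlap.
Percussion Warm-up: starts 18:00 at or after Full Take ends 18:00 → clear.
Strings Warm-up: starts 18:30 at or after Full Take ends 18:00 → clear.
Full Take overlaps Brass Block.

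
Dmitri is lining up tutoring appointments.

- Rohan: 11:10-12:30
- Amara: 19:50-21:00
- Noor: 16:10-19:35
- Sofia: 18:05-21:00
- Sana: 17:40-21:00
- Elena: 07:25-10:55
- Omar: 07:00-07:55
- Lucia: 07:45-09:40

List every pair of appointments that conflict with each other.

Check each pair: they overlap iff neither finishes before the other starts.
Sorted by start: Omar, Elena, Lucia, Rohan, Noor, Sana, Sofia, Amara.
Elena starts before Omar ends → Omar and Elena overlap.
Lucia starts before Omar ends → Omar and Lucia overlap.
Rohan starts after Omar ends, so Omar has no further overlaps.
Lucia starts before Elena ends → Elena and Lucia overlap.
Rohan starts after Elena ends, so Elena has no further overlaps.
Rohan starts after Lucia ends, so Lucia has no further overlaps.
Noor starts after Rohan ends, so Rohan has no further overlaps.
Sana starts before Noor ends → Noor and Sana overlap.
Sofia starts before Noor ends → Noor and Sofia overlap.
Amara starts after Noor ends.
Sofia starts before Sana ends → Sana and Sofia overlap.
Amara starts before Sana ends → Sana and Amara overlap.
Amara starts before Sofia ends → Sofia and Amara overlap.

Amara & Sana, Amara & Sofia, Elena & Lucia, Elena & Omar, Lucia & Omar, Noor & Sana, Noor & Sofia, Sana & Sofia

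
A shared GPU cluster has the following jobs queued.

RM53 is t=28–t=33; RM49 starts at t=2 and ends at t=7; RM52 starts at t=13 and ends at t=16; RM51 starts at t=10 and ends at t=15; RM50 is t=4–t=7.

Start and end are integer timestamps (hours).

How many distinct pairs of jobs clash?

2

Sorted by start: RM49, RM50, RM51, RM52, RM53.
RM50 starts before RM49 ends → RM49 and RM50 overlap.
RM51 starts after RM49 ends; RM49 is clear from here.
RM51 starts after RM50 ends; RM50 is clear from here.
RM52 starts before RM51 ends → RM51 and RM52 overlap.
RM53 starts after RM51 ends.
RM53 starts after RM52 ends.
Overlapping pairs: RM49 & RM50, RM51 & RM52 — 2 in total.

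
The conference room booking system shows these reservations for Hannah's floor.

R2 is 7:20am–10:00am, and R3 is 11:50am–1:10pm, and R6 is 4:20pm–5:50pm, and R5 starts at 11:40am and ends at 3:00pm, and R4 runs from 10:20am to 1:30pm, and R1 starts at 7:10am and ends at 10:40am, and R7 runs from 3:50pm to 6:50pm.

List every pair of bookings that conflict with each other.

R1 & R2, R1 & R4, R3 & R4, R3 & R5, R4 & R5, R6 & R7

Check each pair: they overlap iff neither finishes before the other starts.
Sorted by start: R1, R2, R4, R5, R3, R7, R6.
R2 starts before R1 ends → R1 and R2 overlap.
R4 starts before R1 ends → R1 and R4 overlap.
R5 starts after R1 ends, so R1 has no further overlaps.
R4 starts after R2 ends, so R2 has no further overlaps.
R5 starts before R4 ends → R4 and R5 overlap.
R3 starts before R4 ends → R4 and R3 overlap.
R7 starts after R4 ends, so R4 has no further overlaps.
R3 starts before R5 ends → R5 and R3 overlap.
R7 starts after R5 ends, so R5 has no further overlaps.
R7 starts after R3 ends, so R3 has no further overlaps.
R6 starts before R7 ends → R7 and R6 overlap.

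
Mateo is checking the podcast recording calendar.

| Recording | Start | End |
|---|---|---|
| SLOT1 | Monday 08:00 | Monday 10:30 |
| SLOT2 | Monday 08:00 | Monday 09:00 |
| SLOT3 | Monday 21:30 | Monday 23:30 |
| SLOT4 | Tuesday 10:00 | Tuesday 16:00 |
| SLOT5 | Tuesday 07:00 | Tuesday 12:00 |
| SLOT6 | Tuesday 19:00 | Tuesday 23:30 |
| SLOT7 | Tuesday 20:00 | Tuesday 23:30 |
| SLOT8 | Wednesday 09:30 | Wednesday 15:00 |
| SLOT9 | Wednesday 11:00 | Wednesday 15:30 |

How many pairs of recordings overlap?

Sorted by start: SLOT1, SLOT2, SLOT3, SLOT5, SLOT4, SLOT6, SLOT7, SLOT8, SLOT9.
SLOT2 starts before SLOT1 ends → SLOT1 and SLOT2 overlap.
SLOT3 starts after SLOT1 ends; SLOT1 is clear from here.
SLOT3 starts after SLOT2 ends; SLOT2 is clear from here.
SLOT5 starts after SLOT3 ends; SLOT3 is clear from here.
SLOT4 starts before SLOT5 ends → SLOT5 and SLOT4 overlap.
SLOT6 starts after SLOT5 ends; SLOT5 is clear from here.
SLOT6 starts after SLOT4 ends; SLOT4 is clear from here.
SLOT7 starts before SLOT6 ends → SLOT6 and SLOT7 overlap.
SLOT8 starts after SLOT6 ends; SLOT6 is clear from here.
SLOT8 starts after SLOT7 ends; SLOT7 is clear from here.
SLOT9 starts before SLOT8 ends → SLOT8 and SLOT9 overlap.
Overlapping pairs: SLOT1 & SLOT2, SLOT4 & SLOT5, SLOT6 & SLOT7, SLOT8 & SLOT9 — 4 in total.

4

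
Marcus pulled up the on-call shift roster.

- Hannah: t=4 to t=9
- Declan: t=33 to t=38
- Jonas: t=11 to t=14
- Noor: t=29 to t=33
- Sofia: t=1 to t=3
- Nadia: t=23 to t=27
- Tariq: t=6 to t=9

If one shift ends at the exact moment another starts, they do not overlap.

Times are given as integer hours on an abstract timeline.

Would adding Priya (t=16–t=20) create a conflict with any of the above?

Sofia: ends t=3 at or before Priya starts t=16 → clear.
Hannah: ends t=9 at or before Priya starts t=16 → clear.
Tariq: ends t=9 at or before Priya starts t=16 → clear.
Jonas: ends t=14 at or before Priya starts t=16 → clear.
Nadia: starts t=23 at or after Priya ends t=20 → clear.
Noor: starts t=29 at or after Priya ends t=20 → clear.
Declan: starts t=33 at or after Priya ends t=20 → clear.

No — it doesn't clash with anything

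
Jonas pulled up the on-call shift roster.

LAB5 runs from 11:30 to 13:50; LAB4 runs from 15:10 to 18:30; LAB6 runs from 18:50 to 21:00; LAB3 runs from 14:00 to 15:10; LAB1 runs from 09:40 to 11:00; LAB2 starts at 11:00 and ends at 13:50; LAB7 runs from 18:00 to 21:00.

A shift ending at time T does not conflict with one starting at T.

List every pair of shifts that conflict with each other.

LAB2 & LAB5, LAB4 & LAB7, LAB6 & LAB7

Sorted by start: LAB1, LAB2, LAB5, LAB3, LAB4, LAB7, LAB6.
LAB2 starts exactly when LAB1 ends (back-to-back, no overlap), so nothing later overlaps LAB1 either.
LAB5 starts before LAB2 ends → LAB2 and LAB5 overlap.
LAB3 starts after LAB2 ends, so nothing later overlaps LAB2 either.
LAB3 starts after LAB5 ends, so nothing later overlaps LAB5 either.
LAB4 starts exactly when LAB3 ends (back-to-back, no overlap), so nothing later overlaps LAB3 either.
LAB7 starts before LAB4 ends → LAB4 and LAB7 overlap.
LAB6 starts after LAB4 ends.
LAB6 starts before LAB7 ends → LAB7 and LAB6 overlap.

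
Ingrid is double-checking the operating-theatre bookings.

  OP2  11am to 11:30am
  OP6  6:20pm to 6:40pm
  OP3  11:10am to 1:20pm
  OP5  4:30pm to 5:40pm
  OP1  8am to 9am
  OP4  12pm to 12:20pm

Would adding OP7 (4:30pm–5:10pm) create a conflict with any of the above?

Yes — it overlaps OP5

OP1: ends 9am at or before OP7 starts 4:30pm → clear.
OP2: ends 11:30am at or before OP7 starts 4:30pm → clear.
OP3: ends 1:20pm at or before OP7 starts 4:30pm → clear.
OP4: ends 12:20pm at or before OP7 starts 4:30pm → clear.
OP5: starts 4:30pm before OP7 ends 5:10pm, and ends 5:40pm after OP7 starts 4:30pm → overlap.
OP6: starts 6:20pm at or after OP7 ends 5:10pm → clear.
OP7 overlaps OP5.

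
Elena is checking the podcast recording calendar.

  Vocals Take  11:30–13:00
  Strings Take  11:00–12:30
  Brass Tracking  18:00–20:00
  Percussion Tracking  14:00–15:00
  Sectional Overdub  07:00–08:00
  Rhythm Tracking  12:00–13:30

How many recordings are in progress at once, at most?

Sort all start/end points and keep a running count:
07:00 start Sectional Overdub → 1
08:00 end Sectional Overdub → 0
11:00 start Strings Take → 1
11:30 start Vocals Take → 2
12:00 start Rhythm Tracking → 3
12:30 end Strings Take → 2
13:00 end Vocals Take → 1
13:30 end Rhythm Tracking → 0
14:00 start Percussion Tracking → 1
15:00 end Percussion Tracking → 0
18:00 start Brass Tracking → 1
20:00 end Brass Tracking → 0
Peak is 3, at 12:00 (Rhythm Tracking, Strings Take, Vocals Take).

3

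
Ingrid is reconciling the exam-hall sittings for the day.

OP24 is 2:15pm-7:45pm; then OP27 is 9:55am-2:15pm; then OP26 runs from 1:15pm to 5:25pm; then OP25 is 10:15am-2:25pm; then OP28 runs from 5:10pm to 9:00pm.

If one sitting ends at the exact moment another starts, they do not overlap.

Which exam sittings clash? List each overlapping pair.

Sorted by start: OP27, OP25, OP26, OP24, OP28.
OP25 starts before OP27 ends → OP27 and OP25 overlap.
OP26 starts before OP27 ends → OP27 and OP26 overlap.
OP24 starts exactly when OP27 ends (back-to-back, no overlap), so nothing later overlaps OP27 either.
OP26 starts before OP25 ends → OP25 and OP26 overlap.
OP24 starts before OP25 ends → OP25 and OP24 overlap.
OP28 starts after OP25 ends.
OP24 starts before OP26 ends → OP26 and OP24 overlap.
OP28 starts before OP26 ends → OP26 and OP28 overlap.
OP28 starts before OP24 ends → OP24 and OP28 overlap.

OP24 & OP25, OP24 & OP26, OP24 & OP28, OP25 & OP26, OP25 & OP27, OP26 & OP27, OP26 & OP28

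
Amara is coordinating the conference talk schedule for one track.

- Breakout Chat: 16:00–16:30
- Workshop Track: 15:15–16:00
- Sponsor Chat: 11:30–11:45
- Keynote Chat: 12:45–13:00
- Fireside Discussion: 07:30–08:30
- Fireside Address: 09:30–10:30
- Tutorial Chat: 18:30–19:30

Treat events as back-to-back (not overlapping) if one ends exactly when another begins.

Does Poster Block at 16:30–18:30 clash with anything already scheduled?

No — it doesn't clash with anything

Fireside Discussion: ends 08:30 at or before Poster Block starts 16:30 → clear.
Fireside Address: ends 10:30 at or before Poster Block starts 16:30 → clear.
Sponsor Chat: ends 11:45 at or before Poster Block starts 16:30 → clear.
Keynote Chat: ends 13:00 at or before Poster Block starts 16:30 → clear.
Workshop Track: ends 16:00 at or before Poster Block starts 16:30 → clear.
Breakout Chat: ends 16:30 at or before Poster Block starts 16:30 → clear.
Tutorial Chat: starts 18:30 at or after Poster Block ends 18:30 → clear.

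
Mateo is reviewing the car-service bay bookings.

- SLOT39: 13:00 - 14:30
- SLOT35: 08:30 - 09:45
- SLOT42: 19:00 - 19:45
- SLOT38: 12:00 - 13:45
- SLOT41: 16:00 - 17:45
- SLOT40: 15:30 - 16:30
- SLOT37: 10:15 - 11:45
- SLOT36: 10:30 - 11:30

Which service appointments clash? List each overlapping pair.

SLOT36 & SLOT37, SLOT38 & SLOT39, SLOT40 & SLOT41

Sorted by start: SLOT35, SLOT37, SLOT36, SLOT38, SLOT39, SLOT40, SLOT41, SLOT42.
SLOT37 starts after SLOT35 ends, so SLOT35 has no further overlaps.
SLOT36 starts before SLOT37 ends → SLOT37 and SLOT36 overlap.
SLOT38 starts after SLOT37 ends, so SLOT37 has no further overlaps.
SLOT38 starts after SLOT36 ends, so SLOT36 has no further overlaps.
SLOT39 starts before SLOT38 ends → SLOT38 and SLOT39 overlap.
SLOT40 starts after SLOT38 ends, so SLOT38 has no further overlaps.
SLOT40 starts after SLOT39 ends, so SLOT39 has no further overlaps.
SLOT41 starts before SLOT40 ends → SLOT40 and SLOT41 overlap.
SLOT42 starts after SLOT40 ends.
SLOT42 starts after SLOT41 ends.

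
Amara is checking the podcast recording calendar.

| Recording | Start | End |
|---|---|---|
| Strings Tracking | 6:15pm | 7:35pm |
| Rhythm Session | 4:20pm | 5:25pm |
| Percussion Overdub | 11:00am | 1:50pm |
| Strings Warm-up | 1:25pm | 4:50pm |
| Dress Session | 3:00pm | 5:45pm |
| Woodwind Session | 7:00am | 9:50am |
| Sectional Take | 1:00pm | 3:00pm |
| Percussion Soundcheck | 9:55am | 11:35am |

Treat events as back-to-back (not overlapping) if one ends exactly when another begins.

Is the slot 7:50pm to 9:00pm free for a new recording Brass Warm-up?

Yes — the slot is free

Woodwind Session: ends 9:50am at or before Brass Warm-up starts 7:50pm → clear.
Percussion Soundcheck: ends 11:35am at or before Brass Warm-up starts 7:50pm → clear.
Percussion Overdub: ends 1:50pm at or before Brass Warm-up starts 7:50pm → clear.
Sectional Take: ends 3:00pm at or before Brass Warm-up starts 7:50pm → clear.
Strings Warm-up: ends 4:50pm at or before Brass Warm-up starts 7:50pm → clear.
Dress Session: ends 5:45pm at or before Brass Warm-up starts 7:50pm → clear.
Rhythm Session: ends 5:25pm at or before Brass Warm-up starts 7:50pm → clear.
Strings Tracking: ends 7:35pm at or before Brass Warm-up starts 7:50pm → clear.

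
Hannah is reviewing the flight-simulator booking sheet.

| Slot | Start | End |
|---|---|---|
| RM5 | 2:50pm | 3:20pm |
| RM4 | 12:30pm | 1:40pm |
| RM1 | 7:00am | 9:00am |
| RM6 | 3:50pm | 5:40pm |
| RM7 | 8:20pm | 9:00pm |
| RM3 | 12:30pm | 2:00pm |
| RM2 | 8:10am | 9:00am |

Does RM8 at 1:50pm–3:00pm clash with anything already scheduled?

RM1: ends 9:00am at or before RM8 starts 1:50pm → clear.
RM2: ends 9:00am at or before RM8 starts 1:50pm → clear.
RM3: starts 12:30pm before RM8 ends 3:00pm, and ends 2:00pm after RM8 starts 1:50pm → overlap.
RM4: ends 1:40pm at or before RM8 starts 1:50pm → clear.
RM5: starts 2:50pm before RM8 ends 3:00pm, and ends 3:20pm after RM8 starts 1:50pm → overlap.
RM6: starts 3:50pm at or after RM8 ends 3:00pm → clear.
RM7: starts 8:20pm at or after RM8 ends 3:00pm → clear.
RM8 overlaps RM3, RM5.

Yes — it overlaps RM3, RM5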